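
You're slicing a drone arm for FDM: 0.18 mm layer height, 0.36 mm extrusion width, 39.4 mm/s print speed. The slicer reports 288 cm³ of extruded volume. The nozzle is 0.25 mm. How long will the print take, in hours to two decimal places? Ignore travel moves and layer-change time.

31.33 hours

Bead cross-section = 0.18 × 0.36 = 0.0648 mm².
Path length: 288000 mm³ / 0.0648 mm² → 4444444.4 mm.
Print-move time: 4444444.4 / 39.4 → 112803.2 s.
That's 112803.2 s → 31.33 hours.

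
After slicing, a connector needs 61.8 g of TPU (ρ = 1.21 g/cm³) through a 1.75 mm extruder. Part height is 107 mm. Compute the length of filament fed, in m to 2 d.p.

Volume = 61.8 g / 1.21 g·cm⁻³ = 51.0744 cm³ = 51074.4 mm³.
Cross-section of 1.75 mm filament: π·(1.75/2)² = 2.4053 mm².
Length = 51074.4 / 2.4053 = 21234.11 mm = 21.23 m.

21.23 m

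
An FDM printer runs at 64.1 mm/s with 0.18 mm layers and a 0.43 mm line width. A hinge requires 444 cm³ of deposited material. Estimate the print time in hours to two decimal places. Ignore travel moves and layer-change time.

24.86 hours

Line area: 0.18 × 0.43 → 0.0774 mm².
Total extruded path = 444000/0.0774 = 5736434.1 mm.
Time extruding = 5736434.1 / 64.1, so 89492 s.
In the requested units: 89492 s = 24.86 hours.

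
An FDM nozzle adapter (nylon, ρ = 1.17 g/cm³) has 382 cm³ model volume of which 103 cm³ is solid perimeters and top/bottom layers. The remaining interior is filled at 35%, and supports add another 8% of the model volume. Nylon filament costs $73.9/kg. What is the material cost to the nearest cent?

$19.99

Volume inside the shell = 382 − 103 = 279 cm³.
Infill deposited: 0.35 × 279 → 97.65 cm³.
Support = 0.08 × 382 = 30.56 cm³.
Total extruded = 103 + 97.65 + 30.56, so 231.21 cm³.
Mass = 231.21 × 1.17 = 270.5157 g.
At $73.9/kg: 270.5157/1000 × 73.9 = $19.99.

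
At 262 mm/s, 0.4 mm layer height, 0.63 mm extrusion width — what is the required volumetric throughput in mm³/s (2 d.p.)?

Bead cross-section = 0.4 × 0.63, so 0.252 mm².
Volumetric flow = 262 × 0.252 = 66.02 mm³/s.

66.02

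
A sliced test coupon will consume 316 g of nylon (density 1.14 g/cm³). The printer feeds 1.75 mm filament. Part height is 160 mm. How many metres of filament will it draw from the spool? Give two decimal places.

115.24 m

Volume = 316 g / 1.14 g·cm⁻³ = 277.193 cm³ = 277193 mm³.
Cross-section of 1.75 mm filament: π·(1.75/2)² = 2.4053 mm².
L = V/A = 277193/2.4053 = 115242.59 mm → 115.24 m.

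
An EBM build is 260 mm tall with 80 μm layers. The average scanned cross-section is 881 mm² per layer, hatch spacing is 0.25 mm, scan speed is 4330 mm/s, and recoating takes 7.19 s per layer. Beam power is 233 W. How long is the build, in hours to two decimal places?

7.23 hours

Number of layers: 260 / 0.08 → 3250 (rounded up).
Per-layer scan distance: 881 / 0.25 → 3524 mm.
Per-layer scan time = 3524 / 4330 = 0.8139 s.
Layer cycle = 0.8139 + 7.19 = 8.0039 s.
3250 layers × 8.0039 s/layer = 26012.675 s, i.e. 7.23 hours.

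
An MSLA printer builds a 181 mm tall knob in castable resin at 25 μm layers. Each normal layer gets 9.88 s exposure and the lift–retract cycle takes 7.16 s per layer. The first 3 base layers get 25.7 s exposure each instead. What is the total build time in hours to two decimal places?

34.28 hours

Layer count = ceil(181 / 0.025) = 7240.
Bottom layers = 3 × (25.7 + 7.16) = 98.58 s.
Remaining layers = 7237 × (9.88 + 7.16) = 123318.48 s.
Sum: 98.58 + 123318.48 = 123417.06 s → 34.28 hours.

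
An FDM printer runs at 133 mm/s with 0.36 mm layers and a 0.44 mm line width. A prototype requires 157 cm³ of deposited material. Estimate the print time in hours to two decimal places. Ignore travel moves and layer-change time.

2.07 hours

Line area = 0.36 × 0.44, so 0.1584 mm².
Total extruded path = 157000/0.1584 = 991161.6 mm.
Time extruding: 991161.6 / 133 → 7452.3 s.
That's 7452.3 s → 2.07 hours.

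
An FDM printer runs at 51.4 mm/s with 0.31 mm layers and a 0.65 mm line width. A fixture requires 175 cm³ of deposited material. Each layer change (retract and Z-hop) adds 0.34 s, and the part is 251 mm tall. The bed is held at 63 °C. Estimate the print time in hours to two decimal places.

4.77 hours

Extrusion cross-section = 0.31 × 0.65, so 0.2015 mm².
Toolpath length = 175 cm³ / 0.2015 mm² = 175000 / 0.2015 = 868486.4 mm.
Print-move time = 868486.4 / 51.4 = 16896.6 s.
Layers = ⌈251/0.31⌉ = 810.
Layer-change overhead = 810 × 0.34 = 275.4 s.
Total = 16896.6 + 275.4 = 17172 s = 4.77 hours.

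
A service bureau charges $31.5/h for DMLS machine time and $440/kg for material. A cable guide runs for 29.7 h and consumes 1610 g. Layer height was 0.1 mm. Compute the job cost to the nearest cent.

Time charge: 31.5 × 29.7 → $935.55.
Material charge: 440 × 1610/1000 → $708.40.
Job cost: 935.55 + 708.40 = $1643.95.

$1643.95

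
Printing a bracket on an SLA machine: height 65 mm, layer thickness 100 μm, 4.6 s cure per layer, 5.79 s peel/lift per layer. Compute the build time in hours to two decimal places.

1.88 hours

Layer count = ceil(65 / 0.1) = 650.
Per-layer time = 4.6 + 5.79, so 10.39 s.
Build time: 650 × 10.39 s = 6753.5 s, i.e. 1.88 hours.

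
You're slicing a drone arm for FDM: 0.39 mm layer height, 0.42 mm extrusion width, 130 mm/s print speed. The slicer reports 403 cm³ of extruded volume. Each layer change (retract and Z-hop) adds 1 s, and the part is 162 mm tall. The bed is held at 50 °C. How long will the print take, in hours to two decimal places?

5.37 hours

Line area: 0.39 × 0.42 → 0.1638 mm².
Toolpath length = 403 cm³ / 0.1638 mm² = 403000 / 0.1638 = 2460317.5 mm.
Print-move time = 2460317.5 / 130, so 18925.5 s.
Layer count = ceil(162 / 0.39) = 416.
Layer-change overhead: 416 × 1 → 416 s.
Total = 18925.5 + 416 = 19341.5 s = 5.37 hours.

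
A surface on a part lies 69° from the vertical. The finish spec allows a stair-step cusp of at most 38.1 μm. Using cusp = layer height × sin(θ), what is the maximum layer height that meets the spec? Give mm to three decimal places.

0.041 mm

sin(69°) = 0.9336; t_max = 0.0381/0.9336 = 0.041 mm.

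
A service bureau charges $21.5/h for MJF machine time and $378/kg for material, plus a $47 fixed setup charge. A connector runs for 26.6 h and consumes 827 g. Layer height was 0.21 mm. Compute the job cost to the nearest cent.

$931.51

Machine cost = 21.5 × 26.6 = $571.90.
Feedstock cost: 378 × 827/1000 → $312.606.
Adding setup: 571.90 + 312.606 + 47 → 931.506 ≈ $931.51.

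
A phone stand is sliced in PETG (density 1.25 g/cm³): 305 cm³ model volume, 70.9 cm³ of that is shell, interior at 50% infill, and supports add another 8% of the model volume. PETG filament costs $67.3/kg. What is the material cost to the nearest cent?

Volume inside the shell = 305 − 70.9, so 234.1 cm³.
Infill deposited = 0.50 × 234.1 = 117.05 cm³.
Support = 0.08 × 305, so 24.4 cm³.
Total printed volume = 70.9 + 117.05 + 24.4 = 212.35 cm³.
Mass: 212.35 × 1.25 → 265.4375 g.
Cost = 265.4375 g / 1000 × $67.3/kg = $17.86.

$17.86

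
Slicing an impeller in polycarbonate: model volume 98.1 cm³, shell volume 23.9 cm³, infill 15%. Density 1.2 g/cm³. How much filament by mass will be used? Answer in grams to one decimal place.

42.0 g

Infill region = 98.1 − 23.9 = 74.2 cm³.
Infill deposited = 0.15 × 74.2, so 11.13 cm³.
Total extruded = 23.9 + 11.13, so 35.03 cm³.
Mass = 35.03 × 1.2, so 42.036 g.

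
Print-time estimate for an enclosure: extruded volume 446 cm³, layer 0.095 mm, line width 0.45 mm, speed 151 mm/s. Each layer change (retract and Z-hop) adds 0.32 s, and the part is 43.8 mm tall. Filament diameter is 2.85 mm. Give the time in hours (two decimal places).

Extrusion cross-section: 0.095 × 0.45 → 0.04275 mm².
Toolpath length = 446 cm³ / 0.04275 mm² = 446000 / 0.04275 = 10432748.5 mm.
Print-move time: 10432748.5 / 151 → 69091 s.
Layer count = ceil(43.8 / 0.095) = 462.
Z-hop total = 462 × 0.32, so 147.84 s.
Altogether 69091 + 147.84 = 69238.84 s, i.e. 19.23 hours.

19.23 hours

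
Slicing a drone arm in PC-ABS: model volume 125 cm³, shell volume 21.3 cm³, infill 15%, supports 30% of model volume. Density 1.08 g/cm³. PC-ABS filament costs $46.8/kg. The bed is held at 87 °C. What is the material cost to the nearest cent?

Volume inside the shell = 125 − 21.3 = 103.7 cm³.
Infill volume = 0.15 × 103.7 = 15.555 cm³.
Support = 0.30 × 125 = 37.5 cm³.
Total extruded = 21.3 + 15.555 + 37.5 = 74.355 cm³.
Mass = 74.355 × 1.08 = 80.3034 g.
At $46.8/kg: 80.3034/1000 × 46.8 = $3.76.

$3.76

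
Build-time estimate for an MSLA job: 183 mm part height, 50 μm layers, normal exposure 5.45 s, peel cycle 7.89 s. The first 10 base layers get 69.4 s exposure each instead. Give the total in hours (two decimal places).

Number of layers: 183 / 0.05 → 3660 (rounded up).
Bottom layers = 10 × (69.4 + 7.89), so 772.9 s.
Remaining layers = 3650 × (5.45 + 7.89) = 48691 s.
Sum: 772.9 + 48691 = 49463.9 s → 13.74 hours.

13.74 hours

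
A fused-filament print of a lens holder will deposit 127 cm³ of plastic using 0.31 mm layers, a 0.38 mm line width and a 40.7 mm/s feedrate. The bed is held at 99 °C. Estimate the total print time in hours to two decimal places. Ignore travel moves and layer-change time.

7.36 hours

Line area: 0.31 × 0.38 → 0.1178 mm².
Path length: 127000 mm³ / 0.1178 mm² → 1078098.5 mm.
Time extruding = 1078098.5 / 40.7, so 26488.9 s.
That's 26488.9 s → 7.36 hours.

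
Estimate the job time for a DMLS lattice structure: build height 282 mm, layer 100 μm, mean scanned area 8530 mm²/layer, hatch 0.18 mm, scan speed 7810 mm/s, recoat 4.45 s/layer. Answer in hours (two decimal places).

8.24 hours

Number of layers: 282 / 0.1 → 2820 (rounded up).
Scan path per layer: 8530 / 0.18 → 47388.9 mm.
Laser time per layer = 47388.9 / 7810, so 6.0677 s.
Per-layer time: 6.0677 + 4.45 → 10.5177 s.
Build time = 2820 × 10.5177 = 29659.914 s = 8.24 hours.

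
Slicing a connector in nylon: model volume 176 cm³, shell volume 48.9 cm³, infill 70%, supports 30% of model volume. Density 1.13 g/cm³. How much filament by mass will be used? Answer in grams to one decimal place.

215.5 g

Volume inside the shell = 176 − 48.9 = 127.1 cm³.
Infill volume = 0.70 × 127.1, so 88.97 cm³.
Support = 0.30 × 176, so 52.8 cm³.
Deposited volume: 48.9 + 88.97 + 52.8 → 190.67 cm³.
Mass = 190.67 × 1.13 = 215.4571 g.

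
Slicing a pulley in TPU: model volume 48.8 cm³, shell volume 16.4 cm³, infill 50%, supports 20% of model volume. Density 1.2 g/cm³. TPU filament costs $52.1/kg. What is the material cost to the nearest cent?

$2.65

Volume inside the shell = 48.8 − 16.4, so 32.4 cm³.
Infill volume: 0.50 × 32.4 → 16.2 cm³.
Support = 0.20 × 48.8 = 9.76 cm³.
Deposited volume = 16.4 + 16.2 + 9.76, so 42.36 cm³.
Mass = 42.36 × 1.2, so 50.832 g.
At $52.1/kg: 50.832/1000 × 52.1 = $2.65.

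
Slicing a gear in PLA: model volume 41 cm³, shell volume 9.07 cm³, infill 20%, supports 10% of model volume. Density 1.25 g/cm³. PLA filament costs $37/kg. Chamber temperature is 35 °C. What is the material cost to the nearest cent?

$0.90

Infill region: 41 − 9.07 → 31.93 cm³.
Infill deposited = 0.20 × 31.93, so 6.386 cm³.
Support = 0.10 × 41 = 4.1 cm³.
Total extruded = 9.07 + 6.386 + 4.1, so 19.556 cm³.
Mass = 19.556 × 1.25 = 24.445 g.
Cost = 24.445 g / 1000 × $37/kg = $0.90.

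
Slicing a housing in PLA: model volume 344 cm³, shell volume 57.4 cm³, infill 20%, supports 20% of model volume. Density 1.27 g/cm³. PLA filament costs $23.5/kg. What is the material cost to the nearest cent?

$5.48

Interior volume: 344 − 57.4 → 286.6 cm³.
Deposited infill = 0.20 × 286.6 = 57.32 cm³.
Support = 0.20 × 344 = 68.8 cm³.
Total extruded = 57.4 + 57.32 + 68.8, so 183.52 cm³.
Mass: 183.52 × 1.27 → 233.0704 g.
Cost = 233.0704 g / 1000 × $23.5/kg = $5.48.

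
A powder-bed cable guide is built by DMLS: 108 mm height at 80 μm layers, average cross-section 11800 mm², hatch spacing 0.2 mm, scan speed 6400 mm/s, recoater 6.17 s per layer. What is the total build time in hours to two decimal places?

Layers = ⌈108/0.08⌉ = 1350.
Hatch length per layer: 11800 / 0.2 → 59000 mm.
Laser time per layer: 59000 / 6400 → 9.2188 s.
Time per layer = 9.2188 + 6.17, so 15.3888 s.
Build time = 1350 × 15.3888 = 20774.88 s = 5.77 hours.

5.77 hours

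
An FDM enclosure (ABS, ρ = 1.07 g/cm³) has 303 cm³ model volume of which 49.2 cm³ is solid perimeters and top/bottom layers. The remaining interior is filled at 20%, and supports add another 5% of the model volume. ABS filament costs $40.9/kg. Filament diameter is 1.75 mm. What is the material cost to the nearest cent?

$5.04

Infill region: 303 − 49.2 → 253.8 cm³.
Deposited infill = 0.20 × 253.8, so 50.76 cm³.
Support = 0.05 × 303, so 15.15 cm³.
Deposited volume: 49.2 + 50.76 + 15.15 → 115.11 cm³.
Mass = 115.11 × 1.07, so 123.1677 g.
At $40.9/kg: 123.1677/1000 × 40.9 = $5.04.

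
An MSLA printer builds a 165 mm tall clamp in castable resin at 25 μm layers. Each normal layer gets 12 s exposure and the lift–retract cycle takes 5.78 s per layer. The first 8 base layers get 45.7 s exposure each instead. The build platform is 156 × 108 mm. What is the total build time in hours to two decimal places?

Layers = ⌈165/0.025⌉ = 6600.
Burn-in layers = 8 × (45.7 + 5.78) = 411.84 s.
Remaining layers = 6592 × (12 + 5.78) = 117205.76 s.
Sum: 411.84 + 117205.76 = 117617.6 s → 32.67 hours.

32.67 hours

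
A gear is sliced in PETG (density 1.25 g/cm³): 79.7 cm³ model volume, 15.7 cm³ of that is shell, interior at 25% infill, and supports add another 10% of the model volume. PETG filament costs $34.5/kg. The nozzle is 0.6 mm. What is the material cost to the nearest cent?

Volume inside the shell = 79.7 − 15.7, so 64 cm³.
Infill deposited: 0.25 × 64 → 16 cm³.
Support = 0.10 × 79.7, so 7.97 cm³.
Total extruded: 15.7 + 16 + 7.97 → 39.67 cm³.
Mass: 39.67 × 1.25 → 49.5875 g.
At $34.5/kg: 49.5875/1000 × 34.5 = $1.71.

$1.71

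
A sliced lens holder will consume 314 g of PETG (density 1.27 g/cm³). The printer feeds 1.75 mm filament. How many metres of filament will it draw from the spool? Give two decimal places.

102.79 m

Extruded volume: 314/1.27 = 247.2441 cm³ (247244.1 mm³).
A = π r² = π × 0.875² = 2.4053 mm².
Length = 247244.1 / 2.4053 = 102791.38 mm = 102.79 m.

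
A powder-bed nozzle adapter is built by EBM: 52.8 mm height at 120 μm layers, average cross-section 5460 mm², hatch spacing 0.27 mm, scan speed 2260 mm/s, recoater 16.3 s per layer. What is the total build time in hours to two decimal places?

Layers = ⌈52.8/0.12⌉ = 440.
Hatch length per layer: 5460 / 0.27 → 20222.2 mm.
Scan time per layer = 20222.2 / 2260, so 8.9479 s.
Layer cycle: 8.9479 + 16.3 → 25.2479 s.
Total: 440 × 25.2479 s = 11109.076 s → 3.09 hours.

3.09 hours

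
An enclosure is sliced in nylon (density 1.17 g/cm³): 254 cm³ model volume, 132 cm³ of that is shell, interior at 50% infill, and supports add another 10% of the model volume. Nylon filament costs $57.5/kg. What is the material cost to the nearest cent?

Volume inside the shell = 254 − 132 = 122 cm³.
Infill deposited: 0.50 × 122 → 61 cm³.
Support = 0.10 × 254 = 25.4 cm³.
Total extruded = 132 + 61 + 25.4, so 218.4 cm³.
Mass = 218.4 × 1.17, so 255.528 g.
Cost = 255.528 g / 1000 × $57.5/kg = $14.69.

$14.69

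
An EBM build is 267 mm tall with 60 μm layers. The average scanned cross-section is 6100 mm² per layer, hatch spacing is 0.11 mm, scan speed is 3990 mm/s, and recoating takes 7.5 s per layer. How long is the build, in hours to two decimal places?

26.45 hours

Layers = ⌈267/0.06⌉ = 4450.
Scan path per layer = 6100 / 0.11 = 55454.5 mm.
Per-layer scan time = 55454.5 / 3990, so 13.8984 s.
Layer cycle = 13.8984 + 7.5, so 21.3984 s.
4450 layers × 21.3984 s/layer = 95222.88 s, i.e. 26.45 hours.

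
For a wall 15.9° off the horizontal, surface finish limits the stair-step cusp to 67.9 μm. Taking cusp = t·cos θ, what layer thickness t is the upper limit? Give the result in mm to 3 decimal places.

cos(15.9°) = 0.9617; t_max = 0.0679/0.9617 = 0.071 mm.

0.071 mm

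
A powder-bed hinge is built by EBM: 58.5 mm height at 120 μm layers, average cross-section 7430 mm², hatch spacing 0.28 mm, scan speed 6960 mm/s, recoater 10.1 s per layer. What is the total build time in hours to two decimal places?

1.89 hours

Layers = ⌈58.5/0.12⌉ = 488.
Scan path per layer = 7430 / 0.28, so 26535.7 mm.
Beam time per layer = 26535.7 / 6960, so 3.8126 s.
Layer cycle = 3.8126 + 10.1 = 13.9126 s.
Build time = 488 × 13.9126 = 6789.3488 s = 1.89 hours.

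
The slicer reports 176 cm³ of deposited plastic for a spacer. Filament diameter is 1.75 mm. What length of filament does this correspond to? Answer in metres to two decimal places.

Cross-section of 1.75 mm filament: π·(1.75/2)² = 2.4053 mm².
L = 176000 mm³ / 2.4053 mm² = 73171.75 mm, i.e. 73.17 m.

73.17 m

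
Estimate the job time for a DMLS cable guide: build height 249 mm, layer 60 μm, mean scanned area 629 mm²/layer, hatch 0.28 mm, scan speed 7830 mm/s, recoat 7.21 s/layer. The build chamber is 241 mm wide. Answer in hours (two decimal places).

8.64 hours

Layers = ⌈249/0.06⌉ = 4150.
Hatch length per layer: 629 / 0.28 → 2246.4 mm.
Scan time per layer = 2246.4 / 7830 = 0.2869 s.
Per-layer time: 0.2869 + 7.21 → 7.4969 s.
4150 layers × 7.4969 s/layer = 31112.135 s, i.e. 8.64 hours.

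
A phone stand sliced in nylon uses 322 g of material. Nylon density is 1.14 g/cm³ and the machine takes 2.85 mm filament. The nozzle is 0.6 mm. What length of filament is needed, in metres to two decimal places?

Volume = 322 g / 1.14 g·cm⁻³ = 282.4561 cm³ = 282456.1 mm³.
A = π r² = π × 1.425² = 6.3794 mm².
L = V/A = 282456.1/6.3794 = 44276.28 mm → 44.28 m.

44.28 m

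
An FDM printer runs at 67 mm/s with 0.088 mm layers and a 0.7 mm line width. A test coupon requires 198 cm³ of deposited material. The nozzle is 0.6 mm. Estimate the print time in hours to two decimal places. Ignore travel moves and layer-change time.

13.33 hours

Extrusion cross-section = 0.088 × 0.7 = 0.0616 mm².
Path length: 198000 mm³ / 0.0616 mm² → 3214285.7 mm.
Extrusion time: 3214285.7 / 67 → 47974.4 s.
Converting: 47974.4 s = 13.33 hours.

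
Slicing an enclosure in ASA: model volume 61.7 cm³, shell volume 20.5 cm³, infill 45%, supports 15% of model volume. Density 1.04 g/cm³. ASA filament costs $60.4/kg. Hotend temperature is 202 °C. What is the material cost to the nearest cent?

Volume inside the shell: 61.7 − 20.5 → 41.2 cm³.
Infill volume = 0.45 × 41.2, so 18.54 cm³.
Support = 0.15 × 61.7 = 9.255 cm³.
Deposited volume = 20.5 + 18.54 + 9.255, so 48.295 cm³.
Mass = 48.295 × 1.04 = 50.2268 g.
Cost = 50.2268 g / 1000 × $60.4/kg = $3.03.

$3.03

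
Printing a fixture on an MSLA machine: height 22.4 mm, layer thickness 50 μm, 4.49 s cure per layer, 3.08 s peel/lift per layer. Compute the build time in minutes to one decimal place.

56.5 minutes

Number of layers: 22.4 / 0.05 → 448 (rounded up).
Each layer takes = 4.49 + 3.08, so 7.57 s.
Total = 448 × 7.57 = 3391.36 s = 56.5 minutes.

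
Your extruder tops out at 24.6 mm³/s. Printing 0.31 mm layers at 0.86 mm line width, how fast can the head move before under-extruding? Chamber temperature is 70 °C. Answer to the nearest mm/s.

92 mm/s

Bead cross-section: 0.31 × 0.86 → 0.2666 mm².
Max speed = 24.6 / 0.2666 = 92.27 ≈ 92 mm/s.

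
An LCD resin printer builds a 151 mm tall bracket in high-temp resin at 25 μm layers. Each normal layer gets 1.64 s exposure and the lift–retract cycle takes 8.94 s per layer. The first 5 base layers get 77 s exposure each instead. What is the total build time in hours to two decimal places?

17.86 hours

Number of layers: 151 / 0.025 → 6040 (rounded up).
Bottom layers = 5 × (77 + 8.94) = 429.7 s.
Remaining layers: 6035 × (1.64 + 8.94) → 63850.3 s.
Total = 429.7 + 63850.3 = 64280 s = 17.86 hours.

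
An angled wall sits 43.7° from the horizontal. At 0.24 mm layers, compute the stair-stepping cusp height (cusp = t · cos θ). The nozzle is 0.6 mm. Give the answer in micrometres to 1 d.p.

cos(43.7°) = 0.7230, so cusp = 0.24 × 0.7230 = 0.17352 mm → 173.5 μm.

173.5 μm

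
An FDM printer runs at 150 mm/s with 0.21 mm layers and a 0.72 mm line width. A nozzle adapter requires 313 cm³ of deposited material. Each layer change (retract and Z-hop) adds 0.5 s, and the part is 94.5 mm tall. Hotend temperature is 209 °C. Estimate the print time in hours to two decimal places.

3.90 hours

Bead cross-section: 0.21 × 0.72 → 0.1512 mm².
Toolpath length = 313 cm³ / 0.1512 mm² = 313000 / 0.1512 = 2070105.8 mm.
Time extruding: 2070105.8 / 150 → 13800.7 s.
Layer count = ceil(94.5 / 0.21) = 450.
Non-print overhead = 450 × 0.5, so 225 s.
Total = 13800.7 + 225 = 14025.7 s = 3.90 hours.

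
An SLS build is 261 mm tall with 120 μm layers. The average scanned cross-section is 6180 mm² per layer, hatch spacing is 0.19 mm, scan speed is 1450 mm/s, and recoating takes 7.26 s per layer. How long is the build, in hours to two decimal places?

Layers = ⌈261/0.12⌉ = 2175.
Scan path per layer: 6180 / 0.19 → 32526.3 mm.
Scan time per layer = 32526.3 / 1450, so 22.4319 s.
Layer cycle = 22.4319 + 7.26, so 29.6919 s.
Total: 2175 × 29.6919 s = 64579.8825 s → 17.94 hours.

17.94 hours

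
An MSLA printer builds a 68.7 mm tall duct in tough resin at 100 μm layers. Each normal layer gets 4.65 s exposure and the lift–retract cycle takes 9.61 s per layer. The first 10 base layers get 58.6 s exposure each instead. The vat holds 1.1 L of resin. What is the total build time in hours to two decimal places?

2.87 hours

Layers = ⌈68.7/0.1⌉ = 687.
Base layers: 10 × (58.6 + 9.61) → 682.1 s.
Normal layers = 677 × (4.65 + 9.61) = 9654.02 s.
Total = 682.1 + 9654.02 = 10336.12 s = 2.87 hours.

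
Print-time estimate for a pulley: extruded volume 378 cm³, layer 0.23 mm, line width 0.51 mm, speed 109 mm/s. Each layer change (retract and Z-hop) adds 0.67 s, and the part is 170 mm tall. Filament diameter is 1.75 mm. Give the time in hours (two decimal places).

Line area = 0.23 × 0.51 = 0.1173 mm².
Path length: 378000 mm³ / 0.1173 mm² → 3222506.4 mm.
Time extruding = 3222506.4 / 109, so 29564.3 s.
Number of layers: 170 / 0.23 → 740 (rounded up).
Non-print overhead = 740 × 0.67 = 495.8 s.
Total = 29564.3 + 495.8 = 30060.1 s = 8.35 hours.

8.35 hours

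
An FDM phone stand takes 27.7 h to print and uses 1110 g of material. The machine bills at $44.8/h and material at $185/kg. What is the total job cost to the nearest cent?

Time charge: 44.8 × 27.7 → $1240.96.
Feedstock cost = 185 × 1110/1000 = $205.35.
Total = 1240.96 + 205.35 = $1446.31.

$1446.31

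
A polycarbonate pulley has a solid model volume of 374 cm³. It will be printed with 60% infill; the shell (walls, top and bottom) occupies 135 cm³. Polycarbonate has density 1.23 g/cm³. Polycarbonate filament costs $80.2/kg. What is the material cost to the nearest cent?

Interior volume: 374 − 135 → 239 cm³.
Infill volume = 0.60 × 239 = 143.4 cm³.
Deposited volume: 135 + 143.4 → 278.4 cm³.
Mass: 278.4 × 1.23 → 342.432 g.
Cost = 342.432 g / 1000 × $80.2/kg = $27.46.

$27.46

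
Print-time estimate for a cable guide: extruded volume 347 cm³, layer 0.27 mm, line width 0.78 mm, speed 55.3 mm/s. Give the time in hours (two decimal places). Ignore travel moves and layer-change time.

8.28 hours

Extrusion cross-section = 0.27 × 0.78, so 0.2106 mm².
Total extruded path = 347000/0.2106 = 1647673.3 mm.
Print-move time: 1647673.3 / 55.3 → 29795.2 s.
That's 29795.2 s → 8.28 hours.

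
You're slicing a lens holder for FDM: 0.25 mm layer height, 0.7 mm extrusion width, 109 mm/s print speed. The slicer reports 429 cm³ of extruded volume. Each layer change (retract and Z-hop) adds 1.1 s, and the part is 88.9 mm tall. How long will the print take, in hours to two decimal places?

Bead cross-section: 0.25 × 0.7 → 0.175 mm².
Toolpath length = 429 cm³ / 0.175 mm² = 429000 / 0.175 = 2451428.6 mm.
Extrusion time = 2451428.6 / 109, so 22490.2 s.
Layer count = ceil(88.9 / 0.25) = 356.
Non-print overhead = 356 × 1.1 = 391.6 s.
Altogether 22490.2 + 391.6 = 22881.8 s, i.e. 6.36 hours.

6.36 hours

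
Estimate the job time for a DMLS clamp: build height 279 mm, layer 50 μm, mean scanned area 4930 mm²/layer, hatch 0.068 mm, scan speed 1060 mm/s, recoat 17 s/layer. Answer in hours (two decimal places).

Layer count = ceil(279 / 0.05) = 5580.
Per-layer scan distance = 4930 / 0.068, so 72500 mm.
Laser time per layer: 72500 / 1060 → 68.3962 s.
Per-layer time: 68.3962 + 17 → 85.3962 s.
5580 layers × 85.3962 s/layer = 476510.796 s, i.e. 132.36 hours.

132.36 hours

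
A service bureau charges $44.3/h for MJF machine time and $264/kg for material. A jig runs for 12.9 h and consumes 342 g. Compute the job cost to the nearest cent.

$661.76

Time charge = 44.3 × 12.9, so $571.47.
Feedstock cost = 264 × 342/1000 = $90.288.
Total = 571.47 + 90.288 = 661.758 ≈ $661.76.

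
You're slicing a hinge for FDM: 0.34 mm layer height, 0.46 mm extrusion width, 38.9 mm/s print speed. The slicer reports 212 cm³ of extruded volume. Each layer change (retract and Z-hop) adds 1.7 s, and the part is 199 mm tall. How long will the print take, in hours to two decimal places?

9.96 hours

Line area: 0.34 × 0.46 → 0.1564 mm².
Toolpath length = 212 cm³ / 0.1564 mm² = 212000 / 0.1564 = 1355498.7 mm.
Extrusion time = 1355498.7 / 38.9 = 34845.7 s.
Layer count = ceil(199 / 0.34) = 586.
Z-hop total = 586 × 1.7, so 996.2 s.
Altogether 34845.7 + 996.2 = 35841.9 s, i.e. 9.96 hours.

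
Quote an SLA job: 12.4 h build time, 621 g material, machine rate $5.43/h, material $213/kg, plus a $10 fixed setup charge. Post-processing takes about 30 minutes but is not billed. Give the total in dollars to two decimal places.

Time charge = 5.43 × 12.4, so $67.332.
Material cost = 213 × 621/1000, so $132.273.
Adding setup: 67.332 + 132.273 + 10 → 209.605 ≈ $209.61.

$209.61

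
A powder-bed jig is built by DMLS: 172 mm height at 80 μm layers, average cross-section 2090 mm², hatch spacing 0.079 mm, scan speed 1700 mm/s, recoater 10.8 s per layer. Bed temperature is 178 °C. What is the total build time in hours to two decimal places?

Number of layers: 172 / 0.08 → 2150 (rounded up).
Hatch length per layer: 2090 / 0.079 → 26455.7 mm.
Scan time per layer = 26455.7 / 1700, so 15.5622 s.
Time per layer = 15.5622 + 10.8, so 26.3622 s.
Build time = 2150 × 26.3622 = 56678.73 s = 15.74 hours.

15.74 hours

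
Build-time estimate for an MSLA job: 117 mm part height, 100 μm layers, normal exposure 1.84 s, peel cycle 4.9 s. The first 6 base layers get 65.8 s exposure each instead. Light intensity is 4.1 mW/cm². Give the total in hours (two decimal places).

2.30 hours

Number of layers: 117 / 0.1 → 1170 (rounded up).
Bottom layers = 6 × (65.8 + 4.9), so 424.2 s.
Remaining layers: 1164 × (1.84 + 4.9) → 7845.36 s.
Total = 424.2 + 7845.36 = 8269.56 s = 2.30 hours.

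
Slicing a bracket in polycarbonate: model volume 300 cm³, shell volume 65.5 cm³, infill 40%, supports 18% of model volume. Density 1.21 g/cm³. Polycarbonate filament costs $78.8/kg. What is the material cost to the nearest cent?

Infill region = 300 − 65.5 = 234.5 cm³.
Infill deposited = 0.40 × 234.5 = 93.8 cm³.
Support = 0.18 × 300, so 54 cm³.
Total printed volume: 65.5 + 93.8 + 54 → 213.3 cm³.
Mass = 213.3 × 1.21, so 258.093 g.
Cost = 258.093 g / 1000 × $78.8/kg = $20.34.

$20.34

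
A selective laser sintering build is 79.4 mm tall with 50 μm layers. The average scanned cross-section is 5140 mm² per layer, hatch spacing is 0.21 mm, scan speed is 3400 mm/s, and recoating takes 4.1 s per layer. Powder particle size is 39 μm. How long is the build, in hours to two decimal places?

Layer count = ceil(79.4 / 0.05) = 1588.
Per-layer scan distance = 5140 / 0.21, so 24476.2 mm.
Per-layer scan time = 24476.2 / 3400 = 7.1989 s.
Layer cycle = 7.1989 + 4.1 = 11.2989 s.
Build time = 1588 × 11.2989 = 17942.6532 s = 4.98 hours.

4.98 hours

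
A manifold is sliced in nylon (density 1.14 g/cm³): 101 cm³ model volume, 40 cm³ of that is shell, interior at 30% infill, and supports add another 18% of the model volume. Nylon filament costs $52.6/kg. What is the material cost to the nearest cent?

Volume inside the shell: 101 − 40 → 61 cm³.
Deposited infill: 0.30 × 61 → 18.3 cm³.
Support: 0.18 × 101 → 18.18 cm³.
Total printed volume = 40 + 18.3 + 18.18 = 76.48 cm³.
Mass = 76.48 × 1.14, so 87.1872 g.
At $52.6/kg: 87.1872/1000 × 52.6 = $4.59.

$4.59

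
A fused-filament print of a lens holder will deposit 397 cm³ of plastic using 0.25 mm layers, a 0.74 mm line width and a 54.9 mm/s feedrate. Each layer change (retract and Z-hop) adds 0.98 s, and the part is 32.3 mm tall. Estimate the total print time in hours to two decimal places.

Bead cross-section: 0.25 × 0.74 → 0.185 mm².
Toolpath length = 397 cm³ / 0.185 mm² = 397000 / 0.185 = 2145945.9 mm.
Extrusion time: 2145945.9 / 54.9 → 39088.3 s.
Number of layers: 32.3 / 0.25 → 130 (rounded up).
Non-print overhead = 130 × 0.98, so 127.4 s.
Total = 39088.3 + 127.4 = 39215.7 s = 10.89 hours.

10.89 hours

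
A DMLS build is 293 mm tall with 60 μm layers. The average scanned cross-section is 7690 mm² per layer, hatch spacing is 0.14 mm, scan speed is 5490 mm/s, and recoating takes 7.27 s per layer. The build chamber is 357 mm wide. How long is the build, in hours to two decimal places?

Number of layers: 293 / 0.06 → 4884 (rounded up).
Per-layer scan distance = 7690 / 0.14, so 54928.6 mm.
Laser time per layer: 54928.6 / 5490 → 10.0052 s.
Time per layer: 10.0052 + 7.27 → 17.2752 s.
Total: 4884 × 17.2752 s = 84372.0768 s → 23.44 hours.

23.44 hours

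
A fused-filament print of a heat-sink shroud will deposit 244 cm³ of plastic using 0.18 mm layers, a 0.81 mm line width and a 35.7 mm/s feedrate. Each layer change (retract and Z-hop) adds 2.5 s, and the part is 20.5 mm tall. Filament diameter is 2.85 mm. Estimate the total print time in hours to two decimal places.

13.10 hours

Bead cross-section = 0.18 × 0.81 = 0.1458 mm².
Toolpath length = 244 cm³ / 0.1458 mm² = 244000 / 0.1458 = 1673525.4 mm.
Extrusion time = 1673525.4 / 35.7 = 46877.5 s.
Number of layers: 20.5 / 0.18 → 114 (rounded up).
Z-hop total = 114 × 2.5 = 285 s.
Total = 46877.5 + 285 = 47162.5 s = 13.10 hours.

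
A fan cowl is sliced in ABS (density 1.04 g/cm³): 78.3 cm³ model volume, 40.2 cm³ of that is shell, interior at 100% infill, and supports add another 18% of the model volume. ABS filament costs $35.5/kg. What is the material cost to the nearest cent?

$3.41

Interior volume = 78.3 − 40.2, so 38.1 cm³.
Deposited infill = 1.00 × 38.1 = 38.1 cm³.
Support: 0.18 × 78.3 → 14.094 cm³.
Deposited volume = 40.2 + 38.1 + 14.094, so 92.394 cm³.
Mass = 92.394 × 1.04 = 96.08976 g.
At $35.5/kg: 96.08976/1000 × 35.5 = $3.41.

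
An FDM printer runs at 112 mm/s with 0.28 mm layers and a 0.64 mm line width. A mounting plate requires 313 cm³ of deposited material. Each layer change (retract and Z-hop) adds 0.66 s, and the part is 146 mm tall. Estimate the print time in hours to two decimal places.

Extrusion cross-section = 0.28 × 0.64 = 0.1792 mm².
Toolpath length = 313 cm³ / 0.1792 mm² = 313000 / 0.1792 = 1746651.8 mm.
Extrusion time = 1746651.8 / 112 = 15595.1 s.
Layers = ⌈146/0.28⌉ = 522.
Layer-change overhead = 522 × 0.66, so 344.52 s.
Altogether 15595.1 + 344.52 = 15939.62 s, i.e. 4.43 hours.

4.43 hours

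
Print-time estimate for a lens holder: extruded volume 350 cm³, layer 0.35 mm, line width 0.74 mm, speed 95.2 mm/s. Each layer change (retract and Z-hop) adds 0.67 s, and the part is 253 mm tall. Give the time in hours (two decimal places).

Bead cross-section: 0.35 × 0.74 → 0.259 mm².
Toolpath length = 350 cm³ / 0.259 mm² = 350000 / 0.259 = 1351351.4 mm.
Print-move time = 1351351.4 / 95.2, so 14194.9 s.
Layers = ⌈253/0.35⌉ = 723.
Non-print overhead = 723 × 0.67, so 484.41 s.
Altogether 14194.9 + 484.41 = 14679.31 s, i.e. 4.08 hours.

4.08 hours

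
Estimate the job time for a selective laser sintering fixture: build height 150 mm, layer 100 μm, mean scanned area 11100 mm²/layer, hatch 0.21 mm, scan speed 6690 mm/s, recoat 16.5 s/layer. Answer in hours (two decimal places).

Layers = ⌈150/0.1⌉ = 1500.
Per-layer scan distance: 11100 / 0.21 → 52857.1 mm.
Laser time per layer = 52857.1 / 6690, so 7.9009 s.
Time per layer: 7.9009 + 16.5 → 24.4009 s.
Build time = 1500 × 24.4009 = 36601.35 s = 10.17 hours.

10.17 hours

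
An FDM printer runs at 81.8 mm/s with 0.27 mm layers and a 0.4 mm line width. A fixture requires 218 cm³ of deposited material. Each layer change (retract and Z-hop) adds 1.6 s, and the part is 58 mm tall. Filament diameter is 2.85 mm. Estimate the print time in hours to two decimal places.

6.95 hours

Extrusion cross-section: 0.27 × 0.4 → 0.108 mm².
Total extruded path = 218000/0.108 = 2018518.5 mm.
Time extruding: 2018518.5 / 81.8 → 24676.3 s.
Layer count = ceil(58 / 0.27) = 215.
Non-print overhead = 215 × 1.6 = 344 s.
Total = 24676.3 + 344 = 25020.3 s = 6.95 hours.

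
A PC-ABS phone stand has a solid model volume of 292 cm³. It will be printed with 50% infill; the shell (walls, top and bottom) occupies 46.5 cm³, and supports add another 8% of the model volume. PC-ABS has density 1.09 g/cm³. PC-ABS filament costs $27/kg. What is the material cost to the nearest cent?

$5.67

Infill region: 292 − 46.5 → 245.5 cm³.
Infill deposited: 0.50 × 245.5 → 122.75 cm³.
Support: 0.08 × 292 → 23.36 cm³.
Deposited volume: 46.5 + 122.75 + 23.36 → 192.61 cm³.
Mass = 192.61 × 1.09, so 209.9449 g.
Cost = 209.9449 g / 1000 × $27/kg = $5.67.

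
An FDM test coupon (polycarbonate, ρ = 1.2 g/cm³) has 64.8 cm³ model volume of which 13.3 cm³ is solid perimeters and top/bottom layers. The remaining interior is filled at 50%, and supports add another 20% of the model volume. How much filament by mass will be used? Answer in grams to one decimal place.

62.4 g

Infill region: 64.8 − 13.3 → 51.5 cm³.
Infill deposited = 0.50 × 51.5 = 25.75 cm³.
Support: 0.20 × 64.8 → 12.96 cm³.
Deposited volume = 13.3 + 25.75 + 12.96, so 52.01 cm³.
Mass = 52.01 × 1.2, so 62.412 g.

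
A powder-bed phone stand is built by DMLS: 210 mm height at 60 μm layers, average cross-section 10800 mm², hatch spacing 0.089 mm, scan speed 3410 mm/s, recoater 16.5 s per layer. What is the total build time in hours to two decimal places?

50.64 hours

Layer count = ceil(210 / 0.06) = 3500.
Hatch length per layer: 10800 / 0.089 → 121348.3 mm.
Per-layer scan time: 121348.3 / 3410 → 35.586 s.
Time per layer: 35.586 + 16.5 → 52.086 s.
3500 layers × 52.086 s/layer = 182301 s, i.e. 50.64 hours.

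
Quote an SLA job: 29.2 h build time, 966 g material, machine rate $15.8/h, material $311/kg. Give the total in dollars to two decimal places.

$761.79

Time charge = 15.8 × 29.2, so $461.36.
Material charge = 311 × 966/1000, so $300.426.
Total = 461.36 + 300.426 = 761.786 ≈ $761.79.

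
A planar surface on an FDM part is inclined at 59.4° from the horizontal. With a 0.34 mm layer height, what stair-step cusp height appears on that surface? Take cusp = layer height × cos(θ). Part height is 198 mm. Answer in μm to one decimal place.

cos(59.4°) = 0.5090, so cusp = 0.34 × 0.5090 = 0.17306 mm → 173.1 μm.

173.1 μm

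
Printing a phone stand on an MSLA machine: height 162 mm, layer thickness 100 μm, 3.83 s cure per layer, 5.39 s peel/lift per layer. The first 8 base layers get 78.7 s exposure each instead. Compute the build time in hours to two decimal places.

4.32 hours

Layers = ⌈162/0.1⌉ = 1620.
Burn-in layers: 8 × (78.7 + 5.39) → 672.72 s.
Remaining layers: 1612 × (3.83 + 5.39) → 14862.64 s.
Sum: 672.72 + 14862.64 = 15535.36 s → 4.32 hours.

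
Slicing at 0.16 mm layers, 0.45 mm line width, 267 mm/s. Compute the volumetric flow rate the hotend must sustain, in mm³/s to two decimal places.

19.22

Extrusion cross-section = 0.16 × 0.45, so 0.072 mm².
Volumetric flow = 267 × 0.072 = 19.22 mm³/s.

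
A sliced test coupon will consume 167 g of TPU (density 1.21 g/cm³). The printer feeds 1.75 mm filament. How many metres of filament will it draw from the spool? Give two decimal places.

57.38 m

Extruded volume: 167/1.21 = 138.0165 cm³ (138016.5 mm³).
Cross-section of 1.75 mm filament: π·(1.75/2)² = 2.4053 mm².
Length = 138016.5 / 2.4053 = 57380.16 mm = 57.38 m.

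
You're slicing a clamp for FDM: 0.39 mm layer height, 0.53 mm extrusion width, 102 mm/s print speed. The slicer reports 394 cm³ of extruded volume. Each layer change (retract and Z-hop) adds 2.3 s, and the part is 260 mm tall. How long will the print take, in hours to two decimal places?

Line area: 0.39 × 0.53 → 0.2067 mm².
Total extruded path = 394000/0.2067 = 1906144.2 mm.
Print-move time: 1906144.2 / 102 → 18687.7 s.
Layer count = ceil(260 / 0.39) = 667.
Layer-change overhead = 667 × 2.3, so 1534.1 s.
Altogether 18687.7 + 1534.1 = 20221.8 s, i.e. 5.62 hours.

5.62 hours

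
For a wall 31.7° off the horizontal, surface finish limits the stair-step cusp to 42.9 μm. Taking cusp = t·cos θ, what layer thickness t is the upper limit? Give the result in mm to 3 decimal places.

cos(31.7°) = 0.8508; t_max = 0.0429/0.8508 = 0.050 mm.

0.050 mm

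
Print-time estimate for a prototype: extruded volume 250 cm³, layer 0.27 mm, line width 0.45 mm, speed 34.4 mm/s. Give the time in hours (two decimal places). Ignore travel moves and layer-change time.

16.62 hours

Bead cross-section: 0.27 × 0.45 → 0.1215 mm².
Toolpath length = 250 cm³ / 0.1215 mm² = 250000 / 0.1215 = 2057613.2 mm.
Extrusion time = 2057613.2 / 34.4 = 59814.3 s.
In the requested units: 59814.3 s = 16.62 hours.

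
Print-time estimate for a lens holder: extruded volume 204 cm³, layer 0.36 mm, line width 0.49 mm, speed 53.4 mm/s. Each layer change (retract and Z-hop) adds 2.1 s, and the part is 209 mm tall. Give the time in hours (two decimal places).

6.35 hours

Extrusion cross-section = 0.36 × 0.49 = 0.1764 mm².
Path length: 204000 mm³ / 0.1764 mm² → 1156462.6 mm.
Print-move time = 1156462.6 / 53.4, so 21656.6 s.
Layers = ⌈209/0.36⌉ = 581.
Non-print overhead = 581 × 2.1, so 1220.1 s.
Altogether 21656.6 + 1220.1 = 22876.7 s, i.e. 6.35 hours.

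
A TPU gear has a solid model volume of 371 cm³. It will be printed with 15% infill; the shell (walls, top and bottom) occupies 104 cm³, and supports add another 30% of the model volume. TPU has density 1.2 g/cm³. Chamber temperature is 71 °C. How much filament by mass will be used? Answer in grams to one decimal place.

306.4 g

Infill region = 371 − 104, so 267 cm³.
Infill volume = 0.15 × 267 = 40.05 cm³.
Support: 0.30 × 371 → 111.3 cm³.
Total extruded = 104 + 40.05 + 111.3 = 255.35 cm³.
Mass = 255.35 × 1.2 = 306.42 g.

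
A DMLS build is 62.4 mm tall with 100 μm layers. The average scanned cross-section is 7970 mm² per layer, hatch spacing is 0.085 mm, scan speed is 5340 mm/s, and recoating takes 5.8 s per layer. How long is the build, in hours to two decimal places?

4.05 hours

Layer count = ceil(62.4 / 0.1) = 624.
Per-layer scan distance = 7970 / 0.085 = 93764.7 mm.
Per-layer scan time = 93764.7 / 5340, so 17.5589 s.
Per-layer time: 17.5589 + 5.8 → 23.3589 s.
Total: 624 × 23.3589 s = 14575.9536 s → 4.05 hours.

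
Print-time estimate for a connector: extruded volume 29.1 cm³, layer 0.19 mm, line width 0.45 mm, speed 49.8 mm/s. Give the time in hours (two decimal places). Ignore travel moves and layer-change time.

1.90 hours

Bead cross-section = 0.19 × 0.45 = 0.0855 mm².
Total extruded path = 29100/0.0855 = 340350.9 mm.
Time extruding = 340350.9 / 49.8, so 6834.4 s.
That's 6834.4 s → 1.90 hours.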